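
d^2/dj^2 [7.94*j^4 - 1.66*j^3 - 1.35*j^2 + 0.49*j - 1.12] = 95.28*j^2 - 9.96*j - 2.7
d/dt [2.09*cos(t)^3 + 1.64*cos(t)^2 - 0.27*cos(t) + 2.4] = (-6.27*cos(t)^2 - 3.28*cos(t) + 0.27)*sin(t)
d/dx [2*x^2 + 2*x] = 4*x + 2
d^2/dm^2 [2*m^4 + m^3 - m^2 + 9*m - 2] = 24*m^2 + 6*m - 2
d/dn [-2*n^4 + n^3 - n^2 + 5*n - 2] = -8*n^3 + 3*n^2 - 2*n + 5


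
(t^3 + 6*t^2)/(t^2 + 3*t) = t*(t + 6)/(t + 3)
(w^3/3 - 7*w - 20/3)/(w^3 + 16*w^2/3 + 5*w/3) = (w^3 - 21*w - 20)/(w*(3*w^2 + 16*w + 5))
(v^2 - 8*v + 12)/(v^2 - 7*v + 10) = (v - 6)/(v - 5)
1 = 1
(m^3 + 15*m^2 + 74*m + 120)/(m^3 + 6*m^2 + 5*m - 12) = (m^2 + 11*m + 30)/(m^2 + 2*m - 3)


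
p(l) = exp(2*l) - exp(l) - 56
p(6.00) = 162295.36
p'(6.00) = 325106.15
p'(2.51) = 290.52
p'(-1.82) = -0.11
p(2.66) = 134.09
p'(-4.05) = -0.02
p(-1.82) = -56.14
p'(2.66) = 394.47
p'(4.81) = 30003.37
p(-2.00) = -56.12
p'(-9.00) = 0.00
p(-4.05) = -56.02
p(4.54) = 8628.28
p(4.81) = 14884.32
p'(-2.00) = -0.10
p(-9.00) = -56.00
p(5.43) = 51767.93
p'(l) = 2*exp(2*l) - exp(l)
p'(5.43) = 103876.01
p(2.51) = 83.11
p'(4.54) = 17462.24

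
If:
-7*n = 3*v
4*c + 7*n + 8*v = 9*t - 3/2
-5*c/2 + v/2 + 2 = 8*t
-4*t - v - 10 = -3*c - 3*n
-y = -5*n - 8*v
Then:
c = 80/57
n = 1148/1349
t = -2531/8094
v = -8036/4047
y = -47068/4047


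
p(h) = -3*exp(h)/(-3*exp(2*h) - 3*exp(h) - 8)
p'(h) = -3*(6*exp(2*h) + 3*exp(h))*exp(h)/(-3*exp(2*h) - 3*exp(h) - 8)^2 - 3*exp(h)/(-3*exp(2*h) - 3*exp(h) - 8)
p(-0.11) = 0.21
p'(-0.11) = 0.09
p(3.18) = 0.04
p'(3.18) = -0.04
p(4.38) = 0.01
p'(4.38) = -0.01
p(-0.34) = 0.18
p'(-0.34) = 0.10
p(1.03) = 0.21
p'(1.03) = -0.08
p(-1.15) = 0.10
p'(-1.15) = 0.09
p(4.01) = 0.02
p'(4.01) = -0.02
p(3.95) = 0.02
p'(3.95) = -0.02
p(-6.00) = 0.00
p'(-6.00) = 0.00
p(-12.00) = 0.00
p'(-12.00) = 0.00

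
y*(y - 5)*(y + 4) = y^3 - y^2 - 20*y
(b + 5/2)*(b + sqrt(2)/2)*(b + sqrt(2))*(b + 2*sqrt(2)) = b^4 + 5*b^3/2 + 7*sqrt(2)*b^3/2 + 7*b^2 + 35*sqrt(2)*b^2/4 + 2*sqrt(2)*b + 35*b/2 + 5*sqrt(2)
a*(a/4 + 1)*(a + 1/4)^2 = a^4/4 + 9*a^3/8 + 33*a^2/64 + a/16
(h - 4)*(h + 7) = h^2 + 3*h - 28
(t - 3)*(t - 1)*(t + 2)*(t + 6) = t^4 + 4*t^3 - 17*t^2 - 24*t + 36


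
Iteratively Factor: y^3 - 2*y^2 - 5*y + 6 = (y - 3)*(y^2 + y - 2) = (y - 3)*(y + 2)*(y - 1)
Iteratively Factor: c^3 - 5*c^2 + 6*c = (c)*(c^2 - 5*c + 6) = c*(c - 2)*(c - 3)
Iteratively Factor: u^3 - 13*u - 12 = (u - 4)*(u^2 + 4*u + 3) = (u - 4)*(u + 1)*(u + 3)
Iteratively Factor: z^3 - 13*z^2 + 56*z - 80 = (z - 5)*(z^2 - 8*z + 16) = (z - 5)*(z - 4)*(z - 4)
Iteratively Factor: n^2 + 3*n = (n + 3)*(n)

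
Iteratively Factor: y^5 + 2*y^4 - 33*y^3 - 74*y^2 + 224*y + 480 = (y + 2)*(y^4 - 33*y^2 - 8*y + 240) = (y - 5)*(y + 2)*(y^3 + 5*y^2 - 8*y - 48) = (y - 5)*(y - 3)*(y + 2)*(y^2 + 8*y + 16) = (y - 5)*(y - 3)*(y + 2)*(y + 4)*(y + 4)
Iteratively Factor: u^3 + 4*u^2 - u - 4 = (u + 1)*(u^2 + 3*u - 4) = (u - 1)*(u + 1)*(u + 4)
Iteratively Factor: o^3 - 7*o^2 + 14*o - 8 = (o - 2)*(o^2 - 5*o + 4) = (o - 4)*(o - 2)*(o - 1)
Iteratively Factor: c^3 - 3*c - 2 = (c - 2)*(c^2 + 2*c + 1) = (c - 2)*(c + 1)*(c + 1)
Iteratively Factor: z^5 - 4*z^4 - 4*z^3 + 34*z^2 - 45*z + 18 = (z - 1)*(z^4 - 3*z^3 - 7*z^2 + 27*z - 18) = (z - 3)*(z - 1)*(z^3 - 7*z + 6) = (z - 3)*(z - 2)*(z - 1)*(z^2 + 2*z - 3) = (z - 3)*(z - 2)*(z - 1)^2*(z + 3)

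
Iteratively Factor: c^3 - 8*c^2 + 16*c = (c)*(c^2 - 8*c + 16) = c*(c - 4)*(c - 4)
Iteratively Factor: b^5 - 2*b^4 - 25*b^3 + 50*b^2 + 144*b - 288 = (b + 3)*(b^4 - 5*b^3 - 10*b^2 + 80*b - 96) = (b - 4)*(b + 3)*(b^3 - b^2 - 14*b + 24) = (b - 4)*(b - 3)*(b + 3)*(b^2 + 2*b - 8) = (b - 4)*(b - 3)*(b + 3)*(b + 4)*(b - 2)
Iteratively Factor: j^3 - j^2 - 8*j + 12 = (j - 2)*(j^2 + j - 6) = (j - 2)*(j + 3)*(j - 2)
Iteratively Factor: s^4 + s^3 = (s + 1)*(s^3) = s*(s + 1)*(s^2) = s^2*(s + 1)*(s)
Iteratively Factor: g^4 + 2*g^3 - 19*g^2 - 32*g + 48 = (g + 3)*(g^3 - g^2 - 16*g + 16) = (g + 3)*(g + 4)*(g^2 - 5*g + 4) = (g - 4)*(g + 3)*(g + 4)*(g - 1)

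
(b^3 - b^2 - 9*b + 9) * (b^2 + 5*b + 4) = b^5 + 4*b^4 - 10*b^3 - 40*b^2 + 9*b + 36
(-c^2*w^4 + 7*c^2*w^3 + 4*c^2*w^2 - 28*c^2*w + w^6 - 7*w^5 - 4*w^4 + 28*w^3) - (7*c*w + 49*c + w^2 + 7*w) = -c^2*w^4 + 7*c^2*w^3 + 4*c^2*w^2 - 28*c^2*w - 7*c*w - 49*c + w^6 - 7*w^5 - 4*w^4 + 28*w^3 - w^2 - 7*w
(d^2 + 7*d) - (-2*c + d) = 2*c + d^2 + 6*d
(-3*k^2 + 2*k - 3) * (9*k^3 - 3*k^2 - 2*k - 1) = -27*k^5 + 27*k^4 - 27*k^3 + 8*k^2 + 4*k + 3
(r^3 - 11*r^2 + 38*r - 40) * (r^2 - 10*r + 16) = r^5 - 21*r^4 + 164*r^3 - 596*r^2 + 1008*r - 640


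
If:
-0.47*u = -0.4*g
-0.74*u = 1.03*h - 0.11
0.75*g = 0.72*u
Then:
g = 0.00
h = 0.11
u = 0.00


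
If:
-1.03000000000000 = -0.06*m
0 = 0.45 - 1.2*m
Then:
No Solution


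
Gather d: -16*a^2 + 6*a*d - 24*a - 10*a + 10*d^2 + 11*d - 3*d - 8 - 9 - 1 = -16*a^2 - 34*a + 10*d^2 + d*(6*a + 8) - 18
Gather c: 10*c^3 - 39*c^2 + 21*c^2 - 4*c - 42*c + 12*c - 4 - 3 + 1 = 10*c^3 - 18*c^2 - 34*c - 6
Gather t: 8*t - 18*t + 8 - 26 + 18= -10*t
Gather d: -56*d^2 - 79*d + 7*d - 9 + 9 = -56*d^2 - 72*d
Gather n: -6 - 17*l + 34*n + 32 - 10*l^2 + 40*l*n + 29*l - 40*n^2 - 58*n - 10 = -10*l^2 + 12*l - 40*n^2 + n*(40*l - 24) + 16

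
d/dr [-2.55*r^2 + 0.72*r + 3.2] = 0.72 - 5.1*r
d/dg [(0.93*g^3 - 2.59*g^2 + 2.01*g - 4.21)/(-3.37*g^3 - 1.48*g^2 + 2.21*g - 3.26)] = (-10.1047*g^4 + 17.658*g^3 - 54.4076*g^2 + 4.4252*g + 2.7515)/(11.3569*g^6 + 9.9752*g^5 - 12.705*g^4 + 15.4308*g^3 + 14.5337*g^2 - 14.4092*g + 10.6276)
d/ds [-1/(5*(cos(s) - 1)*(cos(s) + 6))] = -(2*cos(s) + 5)*sin(s)/(5*(cos(s) - 1)^2*(cos(s) + 6)^2)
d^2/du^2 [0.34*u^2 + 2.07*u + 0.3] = 0.680000000000000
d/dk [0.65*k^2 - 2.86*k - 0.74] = 1.3*k - 2.86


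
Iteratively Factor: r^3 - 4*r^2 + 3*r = (r - 3)*(r^2 - r) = (r - 3)*(r - 1)*(r)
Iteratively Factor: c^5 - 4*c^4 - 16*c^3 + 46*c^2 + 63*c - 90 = (c - 1)*(c^4 - 3*c^3 - 19*c^2 + 27*c + 90) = (c - 1)*(c + 2)*(c^3 - 5*c^2 - 9*c + 45) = (c - 3)*(c - 1)*(c + 2)*(c^2 - 2*c - 15) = (c - 3)*(c - 1)*(c + 2)*(c + 3)*(c - 5)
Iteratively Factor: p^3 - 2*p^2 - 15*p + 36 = (p - 3)*(p^2 + p - 12) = (p - 3)*(p + 4)*(p - 3)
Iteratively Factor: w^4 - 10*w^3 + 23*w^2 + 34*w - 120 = (w - 3)*(w^3 - 7*w^2 + 2*w + 40) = (w - 4)*(w - 3)*(w^2 - 3*w - 10) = (w - 5)*(w - 4)*(w - 3)*(w + 2)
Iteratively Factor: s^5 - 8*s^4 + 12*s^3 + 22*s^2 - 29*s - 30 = (s - 5)*(s^4 - 3*s^3 - 3*s^2 + 7*s + 6) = (s - 5)*(s + 1)*(s^3 - 4*s^2 + s + 6) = (s - 5)*(s - 2)*(s + 1)*(s^2 - 2*s - 3) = (s - 5)*(s - 2)*(s + 1)^2*(s - 3)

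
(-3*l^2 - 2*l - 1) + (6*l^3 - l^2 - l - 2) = 6*l^3 - 4*l^2 - 3*l - 3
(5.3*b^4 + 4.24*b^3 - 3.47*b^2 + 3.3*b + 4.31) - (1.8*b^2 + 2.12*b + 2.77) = 5.3*b^4 + 4.24*b^3 - 5.27*b^2 + 1.18*b + 1.54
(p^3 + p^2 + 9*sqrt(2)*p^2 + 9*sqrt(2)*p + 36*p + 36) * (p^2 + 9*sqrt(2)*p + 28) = p^5 + p^4 + 18*sqrt(2)*p^4 + 18*sqrt(2)*p^3 + 226*p^3 + 226*p^2 + 576*sqrt(2)*p^2 + 576*sqrt(2)*p + 1008*p + 1008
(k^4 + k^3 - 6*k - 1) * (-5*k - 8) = -5*k^5 - 13*k^4 - 8*k^3 + 30*k^2 + 53*k + 8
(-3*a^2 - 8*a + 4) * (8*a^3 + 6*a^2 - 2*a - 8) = -24*a^5 - 82*a^4 - 10*a^3 + 64*a^2 + 56*a - 32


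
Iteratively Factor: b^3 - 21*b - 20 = (b + 4)*(b^2 - 4*b - 5) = (b + 1)*(b + 4)*(b - 5)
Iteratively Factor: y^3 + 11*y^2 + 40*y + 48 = (y + 3)*(y^2 + 8*y + 16) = (y + 3)*(y + 4)*(y + 4)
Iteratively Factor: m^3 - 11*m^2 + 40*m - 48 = (m - 3)*(m^2 - 8*m + 16) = (m - 4)*(m - 3)*(m - 4)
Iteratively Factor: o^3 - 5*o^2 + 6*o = (o - 3)*(o^2 - 2*o) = (o - 3)*(o - 2)*(o)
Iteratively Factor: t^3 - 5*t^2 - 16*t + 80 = (t - 4)*(t^2 - t - 20) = (t - 4)*(t + 4)*(t - 5)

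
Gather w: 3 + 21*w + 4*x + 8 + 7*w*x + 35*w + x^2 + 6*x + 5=w*(7*x + 56) + x^2 + 10*x + 16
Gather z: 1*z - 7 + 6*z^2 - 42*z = 6*z^2 - 41*z - 7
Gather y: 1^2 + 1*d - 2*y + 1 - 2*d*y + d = 2*d + y*(-2*d - 2) + 2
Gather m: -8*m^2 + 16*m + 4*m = -8*m^2 + 20*m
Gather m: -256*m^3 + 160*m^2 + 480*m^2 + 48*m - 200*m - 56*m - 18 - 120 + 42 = -256*m^3 + 640*m^2 - 208*m - 96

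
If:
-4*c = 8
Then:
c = -2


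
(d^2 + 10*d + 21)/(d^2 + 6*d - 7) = (d + 3)/(d - 1)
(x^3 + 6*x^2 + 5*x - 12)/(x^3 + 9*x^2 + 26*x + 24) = (x - 1)/(x + 2)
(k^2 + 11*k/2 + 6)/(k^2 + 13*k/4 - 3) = 2*(2*k + 3)/(4*k - 3)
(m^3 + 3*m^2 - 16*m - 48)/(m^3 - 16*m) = (m + 3)/m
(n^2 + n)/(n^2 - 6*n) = (n + 1)/(n - 6)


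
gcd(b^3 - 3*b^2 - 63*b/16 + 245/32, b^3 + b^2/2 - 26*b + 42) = b - 7/2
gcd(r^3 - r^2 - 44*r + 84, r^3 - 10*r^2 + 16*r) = r - 2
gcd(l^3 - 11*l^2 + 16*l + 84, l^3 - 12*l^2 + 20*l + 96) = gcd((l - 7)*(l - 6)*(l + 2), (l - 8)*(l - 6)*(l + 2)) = l^2 - 4*l - 12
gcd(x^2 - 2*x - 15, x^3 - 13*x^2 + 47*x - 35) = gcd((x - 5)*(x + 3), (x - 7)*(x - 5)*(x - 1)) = x - 5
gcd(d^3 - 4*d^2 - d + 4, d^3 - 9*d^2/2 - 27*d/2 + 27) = 1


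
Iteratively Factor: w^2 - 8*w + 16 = (w - 4)*(w - 4)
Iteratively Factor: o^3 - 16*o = (o + 4)*(o^2 - 4*o) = (o - 4)*(o + 4)*(o)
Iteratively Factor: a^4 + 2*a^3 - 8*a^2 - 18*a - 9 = (a + 1)*(a^3 + a^2 - 9*a - 9) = (a - 3)*(a + 1)*(a^2 + 4*a + 3) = (a - 3)*(a + 1)*(a + 3)*(a + 1)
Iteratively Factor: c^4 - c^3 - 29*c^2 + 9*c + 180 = (c - 3)*(c^3 + 2*c^2 - 23*c - 60) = (c - 3)*(c + 4)*(c^2 - 2*c - 15) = (c - 5)*(c - 3)*(c + 4)*(c + 3)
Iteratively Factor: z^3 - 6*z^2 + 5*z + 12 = (z - 3)*(z^2 - 3*z - 4) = (z - 3)*(z + 1)*(z - 4)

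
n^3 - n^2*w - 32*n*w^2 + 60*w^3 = (n - 5*w)*(n - 2*w)*(n + 6*w)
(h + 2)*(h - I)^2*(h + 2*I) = h^4 + 2*h^3 + 3*h^2 + 6*h - 2*I*h - 4*I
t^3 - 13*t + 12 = (t - 3)*(t - 1)*(t + 4)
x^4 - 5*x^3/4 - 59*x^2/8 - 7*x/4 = x*(x - 7/2)*(x + 1/4)*(x + 2)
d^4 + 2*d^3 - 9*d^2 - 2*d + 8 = (d - 2)*(d - 1)*(d + 1)*(d + 4)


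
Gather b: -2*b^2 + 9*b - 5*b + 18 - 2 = -2*b^2 + 4*b + 16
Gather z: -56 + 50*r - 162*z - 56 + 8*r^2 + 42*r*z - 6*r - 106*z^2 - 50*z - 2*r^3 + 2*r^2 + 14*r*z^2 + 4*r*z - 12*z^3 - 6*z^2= -2*r^3 + 10*r^2 + 44*r - 12*z^3 + z^2*(14*r - 112) + z*(46*r - 212) - 112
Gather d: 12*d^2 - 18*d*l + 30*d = 12*d^2 + d*(30 - 18*l)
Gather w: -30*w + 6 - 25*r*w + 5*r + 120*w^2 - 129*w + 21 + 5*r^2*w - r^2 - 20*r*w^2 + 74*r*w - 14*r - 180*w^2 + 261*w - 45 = -r^2 - 9*r + w^2*(-20*r - 60) + w*(5*r^2 + 49*r + 102) - 18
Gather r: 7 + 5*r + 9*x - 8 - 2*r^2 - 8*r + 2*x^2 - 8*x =-2*r^2 - 3*r + 2*x^2 + x - 1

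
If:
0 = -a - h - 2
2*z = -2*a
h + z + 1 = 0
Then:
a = -1/2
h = -3/2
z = 1/2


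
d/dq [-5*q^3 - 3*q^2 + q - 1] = -15*q^2 - 6*q + 1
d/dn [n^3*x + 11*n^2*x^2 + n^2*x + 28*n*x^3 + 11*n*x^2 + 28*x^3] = x*(3*n^2 + 22*n*x + 2*n + 28*x^2 + 11*x)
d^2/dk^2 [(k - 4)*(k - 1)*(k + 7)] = 6*k + 4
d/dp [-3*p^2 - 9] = -6*p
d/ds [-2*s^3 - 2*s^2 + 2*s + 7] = -6*s^2 - 4*s + 2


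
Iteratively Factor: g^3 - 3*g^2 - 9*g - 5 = (g + 1)*(g^2 - 4*g - 5) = (g + 1)^2*(g - 5)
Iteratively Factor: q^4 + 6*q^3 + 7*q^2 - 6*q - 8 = (q - 1)*(q^3 + 7*q^2 + 14*q + 8) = (q - 1)*(q + 2)*(q^2 + 5*q + 4) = (q - 1)*(q + 2)*(q + 4)*(q + 1)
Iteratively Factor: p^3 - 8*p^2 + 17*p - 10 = (p - 5)*(p^2 - 3*p + 2) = (p - 5)*(p - 1)*(p - 2)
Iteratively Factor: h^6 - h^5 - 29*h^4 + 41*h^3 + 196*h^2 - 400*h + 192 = (h + 4)*(h^5 - 5*h^4 - 9*h^3 + 77*h^2 - 112*h + 48) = (h + 4)^2*(h^4 - 9*h^3 + 27*h^2 - 31*h + 12) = (h - 1)*(h + 4)^2*(h^3 - 8*h^2 + 19*h - 12) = (h - 3)*(h - 1)*(h + 4)^2*(h^2 - 5*h + 4) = (h - 3)*(h - 1)^2*(h + 4)^2*(h - 4)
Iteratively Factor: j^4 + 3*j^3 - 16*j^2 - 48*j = (j - 4)*(j^3 + 7*j^2 + 12*j) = (j - 4)*(j + 3)*(j^2 + 4*j) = j*(j - 4)*(j + 3)*(j + 4)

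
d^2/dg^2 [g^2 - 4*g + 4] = 2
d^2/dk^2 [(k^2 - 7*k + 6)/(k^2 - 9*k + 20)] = 4*(k^3 - 21*k^2 + 129*k - 247)/(k^6 - 27*k^5 + 303*k^4 - 1809*k^3 + 6060*k^2 - 10800*k + 8000)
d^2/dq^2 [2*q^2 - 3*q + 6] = 4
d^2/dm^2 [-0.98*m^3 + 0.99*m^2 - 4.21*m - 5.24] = 1.98 - 5.88*m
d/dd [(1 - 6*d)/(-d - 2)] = 13/(d + 2)^2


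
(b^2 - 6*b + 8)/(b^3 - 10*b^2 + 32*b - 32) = 1/(b - 4)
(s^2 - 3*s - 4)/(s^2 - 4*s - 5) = (s - 4)/(s - 5)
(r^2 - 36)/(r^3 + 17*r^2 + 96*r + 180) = (r - 6)/(r^2 + 11*r + 30)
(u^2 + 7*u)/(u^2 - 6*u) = (u + 7)/(u - 6)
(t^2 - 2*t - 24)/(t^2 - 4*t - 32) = (t - 6)/(t - 8)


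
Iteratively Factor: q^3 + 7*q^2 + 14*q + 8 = (q + 4)*(q^2 + 3*q + 2) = (q + 2)*(q + 4)*(q + 1)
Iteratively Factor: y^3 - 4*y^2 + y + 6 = (y - 3)*(y^2 - y - 2) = (y - 3)*(y + 1)*(y - 2)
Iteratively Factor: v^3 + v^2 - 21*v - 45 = (v + 3)*(v^2 - 2*v - 15) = (v + 3)^2*(v - 5)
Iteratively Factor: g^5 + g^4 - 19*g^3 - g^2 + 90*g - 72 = (g - 1)*(g^4 + 2*g^3 - 17*g^2 - 18*g + 72) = (g - 3)*(g - 1)*(g^3 + 5*g^2 - 2*g - 24) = (g - 3)*(g - 2)*(g - 1)*(g^2 + 7*g + 12) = (g - 3)*(g - 2)*(g - 1)*(g + 4)*(g + 3)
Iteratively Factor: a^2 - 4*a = (a)*(a - 4)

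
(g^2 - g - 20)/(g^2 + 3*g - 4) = (g - 5)/(g - 1)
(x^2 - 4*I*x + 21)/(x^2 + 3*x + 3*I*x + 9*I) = (x - 7*I)/(x + 3)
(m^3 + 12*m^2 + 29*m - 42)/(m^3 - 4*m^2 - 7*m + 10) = (m^2 + 13*m + 42)/(m^2 - 3*m - 10)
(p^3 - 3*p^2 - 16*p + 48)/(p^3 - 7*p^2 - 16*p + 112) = (p - 3)/(p - 7)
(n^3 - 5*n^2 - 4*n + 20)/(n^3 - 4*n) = (n - 5)/n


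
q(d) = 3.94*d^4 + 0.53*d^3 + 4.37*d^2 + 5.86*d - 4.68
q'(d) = 15.76*d^3 + 1.59*d^2 + 8.74*d + 5.86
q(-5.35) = 3235.73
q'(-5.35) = -2408.72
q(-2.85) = 261.79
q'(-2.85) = -370.96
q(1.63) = 46.59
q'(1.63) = 92.58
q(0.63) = 1.50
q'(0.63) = 15.94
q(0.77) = 4.05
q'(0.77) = 20.73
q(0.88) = 6.58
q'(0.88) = 25.52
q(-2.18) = 86.81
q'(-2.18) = -168.91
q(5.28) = 3288.29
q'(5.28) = 2416.17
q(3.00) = 385.68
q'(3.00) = 471.91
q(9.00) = 26638.74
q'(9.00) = 11702.35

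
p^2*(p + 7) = p^3 + 7*p^2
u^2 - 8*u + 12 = (u - 6)*(u - 2)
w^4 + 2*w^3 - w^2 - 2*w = w*(w - 1)*(w + 1)*(w + 2)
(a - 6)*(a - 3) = a^2 - 9*a + 18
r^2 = r^2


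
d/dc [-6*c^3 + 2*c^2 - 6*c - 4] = -18*c^2 + 4*c - 6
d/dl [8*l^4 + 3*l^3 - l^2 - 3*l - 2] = 32*l^3 + 9*l^2 - 2*l - 3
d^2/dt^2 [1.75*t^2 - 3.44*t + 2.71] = 3.50000000000000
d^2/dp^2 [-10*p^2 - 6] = -20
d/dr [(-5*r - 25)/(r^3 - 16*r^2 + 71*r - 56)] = 5*(2*r^3 - r^2 - 160*r + 411)/(r^6 - 32*r^5 + 398*r^4 - 2384*r^3 + 6833*r^2 - 7952*r + 3136)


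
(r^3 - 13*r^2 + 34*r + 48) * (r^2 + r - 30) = r^5 - 12*r^4 - 9*r^3 + 472*r^2 - 972*r - 1440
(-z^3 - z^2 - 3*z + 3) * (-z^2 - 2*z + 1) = z^5 + 3*z^4 + 4*z^3 + 2*z^2 - 9*z + 3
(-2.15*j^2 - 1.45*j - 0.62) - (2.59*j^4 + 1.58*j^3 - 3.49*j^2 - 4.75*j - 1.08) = -2.59*j^4 - 1.58*j^3 + 1.34*j^2 + 3.3*j + 0.46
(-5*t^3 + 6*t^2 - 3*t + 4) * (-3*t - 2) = 15*t^4 - 8*t^3 - 3*t^2 - 6*t - 8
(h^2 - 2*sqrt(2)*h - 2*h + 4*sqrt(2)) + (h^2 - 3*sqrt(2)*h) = 2*h^2 - 5*sqrt(2)*h - 2*h + 4*sqrt(2)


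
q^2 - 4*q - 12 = (q - 6)*(q + 2)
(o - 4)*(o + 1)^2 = o^3 - 2*o^2 - 7*o - 4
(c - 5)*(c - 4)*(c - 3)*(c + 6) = c^4 - 6*c^3 - 25*c^2 + 222*c - 360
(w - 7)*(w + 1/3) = w^2 - 20*w/3 - 7/3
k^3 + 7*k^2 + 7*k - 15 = (k - 1)*(k + 3)*(k + 5)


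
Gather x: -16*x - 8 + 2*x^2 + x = 2*x^2 - 15*x - 8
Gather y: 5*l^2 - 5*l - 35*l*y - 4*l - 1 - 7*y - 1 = 5*l^2 - 9*l + y*(-35*l - 7) - 2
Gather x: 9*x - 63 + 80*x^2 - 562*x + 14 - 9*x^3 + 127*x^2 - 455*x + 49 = -9*x^3 + 207*x^2 - 1008*x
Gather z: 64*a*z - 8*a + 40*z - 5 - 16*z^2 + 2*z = -8*a - 16*z^2 + z*(64*a + 42) - 5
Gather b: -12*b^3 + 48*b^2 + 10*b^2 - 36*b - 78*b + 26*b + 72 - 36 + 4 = -12*b^3 + 58*b^2 - 88*b + 40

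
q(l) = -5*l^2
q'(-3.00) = 30.00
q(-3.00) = -45.00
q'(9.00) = -90.00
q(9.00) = -405.00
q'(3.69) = -36.90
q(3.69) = -68.08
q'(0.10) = -1.00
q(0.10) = -0.05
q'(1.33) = -13.30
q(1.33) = -8.84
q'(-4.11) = 41.10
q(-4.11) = -84.46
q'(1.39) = -13.90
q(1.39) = -9.66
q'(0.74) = -7.40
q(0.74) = -2.74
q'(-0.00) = 0.00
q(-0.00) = 0.00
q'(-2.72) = 27.20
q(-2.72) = -36.99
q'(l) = -10*l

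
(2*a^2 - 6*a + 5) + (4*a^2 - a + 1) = 6*a^2 - 7*a + 6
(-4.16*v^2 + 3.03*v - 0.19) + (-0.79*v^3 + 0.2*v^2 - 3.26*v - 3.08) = -0.79*v^3 - 3.96*v^2 - 0.23*v - 3.27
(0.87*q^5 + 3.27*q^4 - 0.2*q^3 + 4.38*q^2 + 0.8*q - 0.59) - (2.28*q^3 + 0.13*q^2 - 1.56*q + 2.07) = 0.87*q^5 + 3.27*q^4 - 2.48*q^3 + 4.25*q^2 + 2.36*q - 2.66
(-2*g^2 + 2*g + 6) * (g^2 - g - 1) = -2*g^4 + 4*g^3 + 6*g^2 - 8*g - 6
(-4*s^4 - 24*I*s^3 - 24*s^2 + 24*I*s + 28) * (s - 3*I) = -4*s^5 - 12*I*s^4 - 96*s^3 + 96*I*s^2 + 100*s - 84*I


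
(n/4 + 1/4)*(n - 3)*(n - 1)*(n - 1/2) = n^4/4 - 7*n^3/8 + n^2/8 + 7*n/8 - 3/8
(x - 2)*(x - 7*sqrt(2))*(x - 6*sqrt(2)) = x^3 - 13*sqrt(2)*x^2 - 2*x^2 + 26*sqrt(2)*x + 84*x - 168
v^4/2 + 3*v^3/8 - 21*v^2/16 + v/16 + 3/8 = (v/2 + 1)*(v - 1)*(v - 3/4)*(v + 1/2)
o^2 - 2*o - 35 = (o - 7)*(o + 5)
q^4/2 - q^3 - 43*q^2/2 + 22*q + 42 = (q/2 + 1/2)*(q - 7)*(q - 2)*(q + 6)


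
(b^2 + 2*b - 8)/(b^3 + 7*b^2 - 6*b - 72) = (b - 2)/(b^2 + 3*b - 18)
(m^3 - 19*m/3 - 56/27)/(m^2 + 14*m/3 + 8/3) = (27*m^3 - 171*m - 56)/(9*(3*m^2 + 14*m + 8))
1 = 1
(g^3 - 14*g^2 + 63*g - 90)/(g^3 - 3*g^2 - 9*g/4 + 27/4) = 4*(g^2 - 11*g + 30)/(4*g^2 - 9)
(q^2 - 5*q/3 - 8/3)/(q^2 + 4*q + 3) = (q - 8/3)/(q + 3)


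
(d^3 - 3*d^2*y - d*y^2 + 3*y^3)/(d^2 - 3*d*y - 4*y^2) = (-d^2 + 4*d*y - 3*y^2)/(-d + 4*y)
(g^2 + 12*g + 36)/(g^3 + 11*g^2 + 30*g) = (g + 6)/(g*(g + 5))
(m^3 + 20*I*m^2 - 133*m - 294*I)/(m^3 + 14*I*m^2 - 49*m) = (m + 6*I)/m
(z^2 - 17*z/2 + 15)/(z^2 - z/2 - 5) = (z - 6)/(z + 2)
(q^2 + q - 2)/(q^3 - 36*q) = (q^2 + q - 2)/(q*(q^2 - 36))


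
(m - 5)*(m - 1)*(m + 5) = m^3 - m^2 - 25*m + 25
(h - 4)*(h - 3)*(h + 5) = h^3 - 2*h^2 - 23*h + 60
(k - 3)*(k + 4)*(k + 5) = k^3 + 6*k^2 - 7*k - 60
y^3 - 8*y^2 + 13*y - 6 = (y - 6)*(y - 1)^2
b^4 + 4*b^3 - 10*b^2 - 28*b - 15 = (b - 3)*(b + 1)^2*(b + 5)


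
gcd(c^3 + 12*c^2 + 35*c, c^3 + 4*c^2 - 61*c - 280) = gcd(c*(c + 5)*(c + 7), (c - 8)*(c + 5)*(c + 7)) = c^2 + 12*c + 35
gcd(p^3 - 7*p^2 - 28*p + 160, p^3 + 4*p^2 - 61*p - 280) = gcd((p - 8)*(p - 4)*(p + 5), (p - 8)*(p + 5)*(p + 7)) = p^2 - 3*p - 40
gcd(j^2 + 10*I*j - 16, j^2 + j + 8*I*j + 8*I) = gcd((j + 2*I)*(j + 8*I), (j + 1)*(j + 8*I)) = j + 8*I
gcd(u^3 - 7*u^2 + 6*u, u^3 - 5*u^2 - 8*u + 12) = u^2 - 7*u + 6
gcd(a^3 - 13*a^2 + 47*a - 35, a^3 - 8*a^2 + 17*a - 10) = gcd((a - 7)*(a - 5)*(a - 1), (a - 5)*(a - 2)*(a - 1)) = a^2 - 6*a + 5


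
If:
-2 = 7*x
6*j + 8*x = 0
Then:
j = 8/21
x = -2/7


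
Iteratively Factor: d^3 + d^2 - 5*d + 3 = (d - 1)*(d^2 + 2*d - 3) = (d - 1)^2*(d + 3)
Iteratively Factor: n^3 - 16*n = (n)*(n^2 - 16) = n*(n - 4)*(n + 4)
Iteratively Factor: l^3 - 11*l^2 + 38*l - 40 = (l - 5)*(l^2 - 6*l + 8) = (l - 5)*(l - 2)*(l - 4)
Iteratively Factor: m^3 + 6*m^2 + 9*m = (m)*(m^2 + 6*m + 9) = m*(m + 3)*(m + 3)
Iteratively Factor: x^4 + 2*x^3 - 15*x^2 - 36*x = (x - 4)*(x^3 + 6*x^2 + 9*x) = x*(x - 4)*(x^2 + 6*x + 9) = x*(x - 4)*(x + 3)*(x + 3)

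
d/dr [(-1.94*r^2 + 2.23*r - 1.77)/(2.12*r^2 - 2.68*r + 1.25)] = (0.471600000000002*r^2 + 2.6548*r - 1.9561)/(4.4944*r^4 - 11.3632*r^3 + 12.4824*r^2 - 6.7*r + 1.5625)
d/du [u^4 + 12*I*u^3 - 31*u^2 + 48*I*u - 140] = 4*u^3 + 36*I*u^2 - 62*u + 48*I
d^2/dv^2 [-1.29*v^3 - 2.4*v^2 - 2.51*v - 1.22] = -7.74*v - 4.8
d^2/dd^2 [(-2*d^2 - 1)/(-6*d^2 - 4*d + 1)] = 48*(-2*d^3 + 6*d^2 + 3*d + 1)/(216*d^6 + 432*d^5 + 180*d^4 - 80*d^3 - 30*d^2 + 12*d - 1)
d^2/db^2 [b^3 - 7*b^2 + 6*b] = 6*b - 14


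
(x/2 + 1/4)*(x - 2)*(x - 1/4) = x^3/2 - 7*x^2/8 - 5*x/16 + 1/8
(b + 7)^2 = b^2 + 14*b + 49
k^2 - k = k*(k - 1)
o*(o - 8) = o^2 - 8*o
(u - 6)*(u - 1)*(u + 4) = u^3 - 3*u^2 - 22*u + 24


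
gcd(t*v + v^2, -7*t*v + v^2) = v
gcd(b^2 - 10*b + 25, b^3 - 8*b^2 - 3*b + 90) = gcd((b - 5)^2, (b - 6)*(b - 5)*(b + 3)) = b - 5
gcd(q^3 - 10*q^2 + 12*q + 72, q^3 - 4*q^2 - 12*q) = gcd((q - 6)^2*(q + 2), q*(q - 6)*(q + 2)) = q^2 - 4*q - 12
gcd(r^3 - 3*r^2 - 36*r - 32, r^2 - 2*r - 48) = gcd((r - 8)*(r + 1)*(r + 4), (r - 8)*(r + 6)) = r - 8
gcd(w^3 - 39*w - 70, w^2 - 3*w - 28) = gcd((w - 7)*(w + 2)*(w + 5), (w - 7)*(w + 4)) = w - 7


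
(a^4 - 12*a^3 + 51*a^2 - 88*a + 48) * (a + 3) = a^5 - 9*a^4 + 15*a^3 + 65*a^2 - 216*a + 144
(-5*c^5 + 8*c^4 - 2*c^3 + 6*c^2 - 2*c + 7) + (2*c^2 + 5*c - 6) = -5*c^5 + 8*c^4 - 2*c^3 + 8*c^2 + 3*c + 1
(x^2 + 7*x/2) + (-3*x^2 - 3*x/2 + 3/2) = -2*x^2 + 2*x + 3/2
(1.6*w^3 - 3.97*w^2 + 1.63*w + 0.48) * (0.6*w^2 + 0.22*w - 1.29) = 0.96*w^5 - 2.03*w^4 - 1.9594*w^3 + 5.7679*w^2 - 1.9971*w - 0.6192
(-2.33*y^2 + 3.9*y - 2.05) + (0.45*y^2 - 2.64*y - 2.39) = -1.88*y^2 + 1.26*y - 4.44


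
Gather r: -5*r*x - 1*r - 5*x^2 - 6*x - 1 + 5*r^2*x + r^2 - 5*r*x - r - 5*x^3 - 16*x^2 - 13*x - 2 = r^2*(5*x + 1) + r*(-10*x - 2) - 5*x^3 - 21*x^2 - 19*x - 3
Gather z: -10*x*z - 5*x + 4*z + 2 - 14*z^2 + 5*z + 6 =-5*x - 14*z^2 + z*(9 - 10*x) + 8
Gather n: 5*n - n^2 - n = -n^2 + 4*n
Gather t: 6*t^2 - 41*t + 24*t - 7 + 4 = 6*t^2 - 17*t - 3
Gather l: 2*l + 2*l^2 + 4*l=2*l^2 + 6*l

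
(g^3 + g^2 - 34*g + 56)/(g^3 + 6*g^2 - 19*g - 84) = (g - 2)/(g + 3)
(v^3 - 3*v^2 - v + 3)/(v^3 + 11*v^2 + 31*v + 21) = (v^2 - 4*v + 3)/(v^2 + 10*v + 21)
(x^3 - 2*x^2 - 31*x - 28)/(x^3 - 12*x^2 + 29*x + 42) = (x + 4)/(x - 6)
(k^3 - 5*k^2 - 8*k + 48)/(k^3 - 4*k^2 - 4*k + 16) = (k^2 - k - 12)/(k^2 - 4)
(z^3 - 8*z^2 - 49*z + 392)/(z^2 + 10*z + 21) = (z^2 - 15*z + 56)/(z + 3)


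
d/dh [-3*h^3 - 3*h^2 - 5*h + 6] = -9*h^2 - 6*h - 5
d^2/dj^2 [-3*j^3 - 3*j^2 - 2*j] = -18*j - 6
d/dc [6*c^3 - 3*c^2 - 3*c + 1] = 18*c^2 - 6*c - 3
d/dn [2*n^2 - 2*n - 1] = 4*n - 2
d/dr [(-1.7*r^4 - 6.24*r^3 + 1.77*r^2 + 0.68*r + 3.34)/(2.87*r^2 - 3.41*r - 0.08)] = (-9.758*r^5 - 0.517799999999994*r^4 + 43.1008*r^3 - 6.4897*r^2 - 19.4548*r + 11.335)/(8.2369*r^4 - 19.5734*r^3 + 11.1689*r^2 + 0.5456*r + 0.0064)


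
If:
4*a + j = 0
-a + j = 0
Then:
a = 0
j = 0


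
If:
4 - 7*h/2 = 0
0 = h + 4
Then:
No Solution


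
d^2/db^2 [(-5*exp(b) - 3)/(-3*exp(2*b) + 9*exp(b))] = (5*exp(3*b) + 27*exp(2*b) - 27*exp(b) + 27)*exp(-b)/(3*(exp(3*b) - 9*exp(2*b) + 27*exp(b) - 27))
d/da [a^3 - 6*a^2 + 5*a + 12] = 3*a^2 - 12*a + 5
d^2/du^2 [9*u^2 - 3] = 18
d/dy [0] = 0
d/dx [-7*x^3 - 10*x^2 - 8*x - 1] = -21*x^2 - 20*x - 8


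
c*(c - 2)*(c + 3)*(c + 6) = c^4 + 7*c^3 - 36*c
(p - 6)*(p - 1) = p^2 - 7*p + 6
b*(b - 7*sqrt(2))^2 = b^3 - 14*sqrt(2)*b^2 + 98*b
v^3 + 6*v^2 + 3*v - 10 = (v - 1)*(v + 2)*(v + 5)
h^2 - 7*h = h*(h - 7)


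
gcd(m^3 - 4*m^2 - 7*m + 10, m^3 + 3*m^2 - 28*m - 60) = m^2 - 3*m - 10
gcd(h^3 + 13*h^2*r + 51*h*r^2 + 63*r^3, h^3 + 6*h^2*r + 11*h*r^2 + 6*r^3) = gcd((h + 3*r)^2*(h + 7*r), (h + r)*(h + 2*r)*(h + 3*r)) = h + 3*r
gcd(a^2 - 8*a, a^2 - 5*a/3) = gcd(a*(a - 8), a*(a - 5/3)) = a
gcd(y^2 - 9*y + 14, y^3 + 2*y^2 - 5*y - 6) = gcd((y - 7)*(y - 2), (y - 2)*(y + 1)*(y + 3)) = y - 2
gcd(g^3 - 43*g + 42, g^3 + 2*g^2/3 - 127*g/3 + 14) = g^2 + g - 42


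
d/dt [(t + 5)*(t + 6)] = 2*t + 11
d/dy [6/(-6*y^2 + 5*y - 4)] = 6*(12*y - 5)/(6*y^2 - 5*y + 4)^2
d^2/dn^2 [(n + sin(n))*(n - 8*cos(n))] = -n*sin(n) + 8*n*cos(n) + 16*sin(n) + 16*sin(2*n) + 2*cos(n) + 2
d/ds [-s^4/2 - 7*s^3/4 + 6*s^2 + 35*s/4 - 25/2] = -2*s^3 - 21*s^2/4 + 12*s + 35/4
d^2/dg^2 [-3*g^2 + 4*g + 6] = -6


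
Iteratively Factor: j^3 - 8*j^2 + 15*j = (j)*(j^2 - 8*j + 15) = j*(j - 5)*(j - 3)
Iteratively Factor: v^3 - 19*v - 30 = (v + 3)*(v^2 - 3*v - 10) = (v + 2)*(v + 3)*(v - 5)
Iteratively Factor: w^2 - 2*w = (w - 2)*(w)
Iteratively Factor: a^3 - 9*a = (a)*(a^2 - 9) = a*(a - 3)*(a + 3)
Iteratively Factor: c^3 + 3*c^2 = (c)*(c^2 + 3*c) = c^2*(c + 3)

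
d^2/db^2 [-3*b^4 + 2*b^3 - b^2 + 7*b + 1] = -36*b^2 + 12*b - 2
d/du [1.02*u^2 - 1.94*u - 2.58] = 2.04*u - 1.94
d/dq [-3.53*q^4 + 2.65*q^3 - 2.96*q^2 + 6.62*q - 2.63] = -14.12*q^3 + 7.95*q^2 - 5.92*q + 6.62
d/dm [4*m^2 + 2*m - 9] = 8*m + 2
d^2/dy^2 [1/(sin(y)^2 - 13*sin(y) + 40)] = (-4*sin(y)^4 + 39*sin(y)^3 - 3*sin(y)^2 - 598*sin(y) + 258)/(sin(y)^2 - 13*sin(y) + 40)^3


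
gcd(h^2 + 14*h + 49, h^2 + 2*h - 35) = h + 7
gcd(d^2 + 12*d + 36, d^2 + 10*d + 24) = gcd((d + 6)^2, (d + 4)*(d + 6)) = d + 6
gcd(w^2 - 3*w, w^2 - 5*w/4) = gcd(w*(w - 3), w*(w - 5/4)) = w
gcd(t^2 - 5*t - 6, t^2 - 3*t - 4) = t + 1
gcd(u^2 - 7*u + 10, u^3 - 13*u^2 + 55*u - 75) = u - 5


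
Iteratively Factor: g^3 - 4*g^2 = (g)*(g^2 - 4*g) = g^2*(g - 4)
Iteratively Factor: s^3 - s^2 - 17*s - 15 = (s + 3)*(s^2 - 4*s - 5) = (s - 5)*(s + 3)*(s + 1)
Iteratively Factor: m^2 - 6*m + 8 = (m - 2)*(m - 4)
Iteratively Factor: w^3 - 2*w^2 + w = (w - 1)*(w^2 - w) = w*(w - 1)*(w - 1)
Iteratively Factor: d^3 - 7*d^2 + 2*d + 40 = (d - 5)*(d^2 - 2*d - 8) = (d - 5)*(d - 4)*(d + 2)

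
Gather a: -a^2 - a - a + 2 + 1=-a^2 - 2*a + 3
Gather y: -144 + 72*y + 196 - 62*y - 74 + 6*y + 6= 16*y - 16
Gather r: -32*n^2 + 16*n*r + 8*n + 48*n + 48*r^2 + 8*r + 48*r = -32*n^2 + 56*n + 48*r^2 + r*(16*n + 56)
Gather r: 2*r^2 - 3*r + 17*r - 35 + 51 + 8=2*r^2 + 14*r + 24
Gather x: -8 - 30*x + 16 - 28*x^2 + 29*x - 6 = -28*x^2 - x + 2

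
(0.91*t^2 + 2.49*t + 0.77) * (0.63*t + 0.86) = 0.5733*t^3 + 2.3513*t^2 + 2.6265*t + 0.6622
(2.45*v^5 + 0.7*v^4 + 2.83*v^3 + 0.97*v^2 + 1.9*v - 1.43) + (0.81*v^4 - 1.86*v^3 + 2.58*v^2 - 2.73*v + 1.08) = 2.45*v^5 + 1.51*v^4 + 0.97*v^3 + 3.55*v^2 - 0.83*v - 0.35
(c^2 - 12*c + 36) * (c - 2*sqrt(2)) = c^3 - 12*c^2 - 2*sqrt(2)*c^2 + 24*sqrt(2)*c + 36*c - 72*sqrt(2)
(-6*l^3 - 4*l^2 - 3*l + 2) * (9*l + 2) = -54*l^4 - 48*l^3 - 35*l^2 + 12*l + 4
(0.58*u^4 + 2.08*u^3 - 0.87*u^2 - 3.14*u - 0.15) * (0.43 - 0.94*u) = -0.5452*u^5 - 1.7058*u^4 + 1.7122*u^3 + 2.5775*u^2 - 1.2092*u - 0.0645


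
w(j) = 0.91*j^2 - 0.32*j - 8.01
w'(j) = 1.82*j - 0.32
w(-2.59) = -1.08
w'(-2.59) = -5.03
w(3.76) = 3.65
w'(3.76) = 6.52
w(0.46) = -7.96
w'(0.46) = 0.52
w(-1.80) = -4.49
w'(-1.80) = -3.60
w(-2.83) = 0.18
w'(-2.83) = -5.47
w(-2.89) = 0.52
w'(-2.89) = -5.58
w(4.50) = 8.98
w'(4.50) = 7.87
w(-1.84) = -4.34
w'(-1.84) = -3.67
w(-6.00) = 26.67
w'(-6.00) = -11.24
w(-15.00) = 201.54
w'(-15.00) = -27.62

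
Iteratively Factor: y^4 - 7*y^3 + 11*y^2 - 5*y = (y - 5)*(y^3 - 2*y^2 + y) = y*(y - 5)*(y^2 - 2*y + 1) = y*(y - 5)*(y - 1)*(y - 1)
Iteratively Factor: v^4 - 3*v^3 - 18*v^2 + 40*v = (v - 2)*(v^3 - v^2 - 20*v) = (v - 5)*(v - 2)*(v^2 + 4*v) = (v - 5)*(v - 2)*(v + 4)*(v)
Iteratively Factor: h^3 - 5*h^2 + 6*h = (h - 3)*(h^2 - 2*h) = h*(h - 3)*(h - 2)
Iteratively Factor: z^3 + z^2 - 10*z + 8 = (z - 1)*(z^2 + 2*z - 8) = (z - 2)*(z - 1)*(z + 4)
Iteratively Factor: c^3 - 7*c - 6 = (c - 3)*(c^2 + 3*c + 2) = (c - 3)*(c + 2)*(c + 1)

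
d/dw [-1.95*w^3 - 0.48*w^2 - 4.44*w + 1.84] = -5.85*w^2 - 0.96*w - 4.44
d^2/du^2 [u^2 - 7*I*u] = 2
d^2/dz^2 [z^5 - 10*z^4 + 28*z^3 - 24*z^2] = 20*z^3 - 120*z^2 + 168*z - 48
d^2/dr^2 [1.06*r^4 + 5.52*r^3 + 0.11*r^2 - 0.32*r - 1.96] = 12.72*r^2 + 33.12*r + 0.22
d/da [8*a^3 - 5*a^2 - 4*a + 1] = 24*a^2 - 10*a - 4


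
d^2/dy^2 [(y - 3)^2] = 2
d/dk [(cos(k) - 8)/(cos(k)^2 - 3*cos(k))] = (sin(k) + 24*sin(k)/cos(k)^2 - 16*tan(k))/(cos(k) - 3)^2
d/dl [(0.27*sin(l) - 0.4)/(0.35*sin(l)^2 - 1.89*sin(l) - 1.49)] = (-0.0945*sin(l)^2 + 0.28*sin(l) - 1.1583)*cos(l)/(0.1225*sin(l)^4 - 1.323*sin(l)^3 + 2.5291*sin(l)^2 + 5.6322*sin(l) + 2.2201)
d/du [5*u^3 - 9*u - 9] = 15*u^2 - 9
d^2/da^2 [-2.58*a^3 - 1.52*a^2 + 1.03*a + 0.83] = -15.48*a - 3.04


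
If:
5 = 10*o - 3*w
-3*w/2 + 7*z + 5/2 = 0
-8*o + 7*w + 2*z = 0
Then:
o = 25/32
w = 15/16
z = -5/32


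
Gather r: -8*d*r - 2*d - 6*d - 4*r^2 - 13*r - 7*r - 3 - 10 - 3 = -8*d - 4*r^2 + r*(-8*d - 20) - 16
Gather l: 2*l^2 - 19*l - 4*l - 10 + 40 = 2*l^2 - 23*l + 30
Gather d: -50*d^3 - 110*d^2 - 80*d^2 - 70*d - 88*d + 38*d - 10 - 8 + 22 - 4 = -50*d^3 - 190*d^2 - 120*d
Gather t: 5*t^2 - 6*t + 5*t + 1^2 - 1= 5*t^2 - t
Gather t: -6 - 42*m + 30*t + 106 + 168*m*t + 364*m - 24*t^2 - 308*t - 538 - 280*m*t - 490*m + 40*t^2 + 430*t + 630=-168*m + 16*t^2 + t*(152 - 112*m) + 192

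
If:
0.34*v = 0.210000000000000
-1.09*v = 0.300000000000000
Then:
No Solution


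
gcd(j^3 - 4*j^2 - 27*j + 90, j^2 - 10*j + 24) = j - 6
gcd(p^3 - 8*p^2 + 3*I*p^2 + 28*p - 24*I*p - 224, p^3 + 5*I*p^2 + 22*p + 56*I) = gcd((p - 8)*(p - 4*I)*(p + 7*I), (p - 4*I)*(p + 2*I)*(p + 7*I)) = p^2 + 3*I*p + 28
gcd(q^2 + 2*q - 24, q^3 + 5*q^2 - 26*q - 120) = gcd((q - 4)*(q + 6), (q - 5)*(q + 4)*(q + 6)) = q + 6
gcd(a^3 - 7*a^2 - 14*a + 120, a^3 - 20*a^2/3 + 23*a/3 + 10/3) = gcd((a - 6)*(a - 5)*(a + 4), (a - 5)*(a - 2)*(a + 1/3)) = a - 5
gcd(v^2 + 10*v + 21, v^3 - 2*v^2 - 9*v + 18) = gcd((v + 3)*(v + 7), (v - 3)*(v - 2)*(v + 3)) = v + 3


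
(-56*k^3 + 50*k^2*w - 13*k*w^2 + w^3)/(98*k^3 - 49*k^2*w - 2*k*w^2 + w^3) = (-4*k + w)/(7*k + w)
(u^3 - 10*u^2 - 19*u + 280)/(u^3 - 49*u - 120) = (u - 7)/(u + 3)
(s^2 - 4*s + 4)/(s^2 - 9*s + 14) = (s - 2)/(s - 7)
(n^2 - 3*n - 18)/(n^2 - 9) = (n - 6)/(n - 3)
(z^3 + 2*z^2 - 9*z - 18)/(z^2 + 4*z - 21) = (z^2 + 5*z + 6)/(z + 7)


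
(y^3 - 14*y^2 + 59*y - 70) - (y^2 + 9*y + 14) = y^3 - 15*y^2 + 50*y - 84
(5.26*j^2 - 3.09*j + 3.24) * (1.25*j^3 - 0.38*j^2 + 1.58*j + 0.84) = 6.575*j^5 - 5.8613*j^4 + 13.535*j^3 - 1.695*j^2 + 2.5236*j + 2.7216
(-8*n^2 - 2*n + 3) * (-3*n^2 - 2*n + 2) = 24*n^4 + 22*n^3 - 21*n^2 - 10*n + 6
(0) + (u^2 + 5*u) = u^2 + 5*u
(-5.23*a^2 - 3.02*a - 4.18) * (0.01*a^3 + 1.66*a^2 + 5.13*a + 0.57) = -0.0523*a^5 - 8.712*a^4 - 31.8849*a^3 - 25.4125*a^2 - 23.1648*a - 2.3826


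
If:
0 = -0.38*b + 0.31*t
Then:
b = 0.815789473684211*t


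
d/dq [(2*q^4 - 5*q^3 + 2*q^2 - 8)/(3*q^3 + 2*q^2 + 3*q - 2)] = 2*(3*q^6 + 4*q^5 + q^4 - 23*q^3 + 54*q^2 + 12*q + 12)/(9*q^6 + 12*q^5 + 22*q^4 + q^2 - 12*q + 4)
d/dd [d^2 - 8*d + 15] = 2*d - 8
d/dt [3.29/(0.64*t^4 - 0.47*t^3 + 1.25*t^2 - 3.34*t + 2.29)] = (-8.4224*t^3 + 4.6389*t^2 - 8.225*t + 10.9886)/(0.64*t^4 - 0.47*t^3 + 1.25*t^2 - 3.34*t + 2.29)^2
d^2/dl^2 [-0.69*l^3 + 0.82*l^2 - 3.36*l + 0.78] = 1.64 - 4.14*l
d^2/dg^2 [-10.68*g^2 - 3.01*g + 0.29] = -21.3600000000000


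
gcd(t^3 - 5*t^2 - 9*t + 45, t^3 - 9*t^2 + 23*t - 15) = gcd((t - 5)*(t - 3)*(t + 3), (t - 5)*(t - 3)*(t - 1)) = t^2 - 8*t + 15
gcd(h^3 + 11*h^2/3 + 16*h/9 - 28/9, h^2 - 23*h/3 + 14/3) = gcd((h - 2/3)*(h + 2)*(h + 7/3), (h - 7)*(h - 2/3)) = h - 2/3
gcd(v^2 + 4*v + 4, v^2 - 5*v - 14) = v + 2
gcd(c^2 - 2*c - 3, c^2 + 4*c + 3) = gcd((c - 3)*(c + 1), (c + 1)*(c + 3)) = c + 1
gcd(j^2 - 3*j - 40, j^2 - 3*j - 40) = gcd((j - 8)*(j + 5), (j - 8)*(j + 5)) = j^2 - 3*j - 40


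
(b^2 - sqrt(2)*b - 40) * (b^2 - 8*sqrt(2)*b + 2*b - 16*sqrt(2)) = b^4 - 9*sqrt(2)*b^3 + 2*b^3 - 18*sqrt(2)*b^2 - 24*b^2 - 48*b + 320*sqrt(2)*b + 640*sqrt(2)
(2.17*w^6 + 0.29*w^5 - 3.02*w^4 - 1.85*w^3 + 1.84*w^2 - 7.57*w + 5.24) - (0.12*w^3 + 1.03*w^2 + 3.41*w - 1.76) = 2.17*w^6 + 0.29*w^5 - 3.02*w^4 - 1.97*w^3 + 0.81*w^2 - 10.98*w + 7.0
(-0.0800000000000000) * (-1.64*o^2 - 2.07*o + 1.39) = 0.1312*o^2 + 0.1656*o - 0.1112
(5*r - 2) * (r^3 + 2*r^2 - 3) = 5*r^4 + 8*r^3 - 4*r^2 - 15*r + 6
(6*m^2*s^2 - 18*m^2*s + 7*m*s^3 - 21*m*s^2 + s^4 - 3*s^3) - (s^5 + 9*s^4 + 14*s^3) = 6*m^2*s^2 - 18*m^2*s + 7*m*s^3 - 21*m*s^2 - s^5 - 8*s^4 - 17*s^3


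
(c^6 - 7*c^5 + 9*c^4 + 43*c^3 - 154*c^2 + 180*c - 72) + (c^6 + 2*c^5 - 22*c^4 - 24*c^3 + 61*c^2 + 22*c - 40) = 2*c^6 - 5*c^5 - 13*c^4 + 19*c^3 - 93*c^2 + 202*c - 112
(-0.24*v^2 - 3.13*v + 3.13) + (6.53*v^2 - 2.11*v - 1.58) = 6.29*v^2 - 5.24*v + 1.55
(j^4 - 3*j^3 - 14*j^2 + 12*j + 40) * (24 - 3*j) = -3*j^5 + 33*j^4 - 30*j^3 - 372*j^2 + 168*j + 960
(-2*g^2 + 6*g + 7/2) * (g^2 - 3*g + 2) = -2*g^4 + 12*g^3 - 37*g^2/2 + 3*g/2 + 7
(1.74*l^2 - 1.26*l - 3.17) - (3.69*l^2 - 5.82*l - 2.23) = -1.95*l^2 + 4.56*l - 0.94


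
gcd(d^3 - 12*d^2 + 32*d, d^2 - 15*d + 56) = d - 8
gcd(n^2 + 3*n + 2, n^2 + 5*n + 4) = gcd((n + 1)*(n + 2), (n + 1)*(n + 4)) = n + 1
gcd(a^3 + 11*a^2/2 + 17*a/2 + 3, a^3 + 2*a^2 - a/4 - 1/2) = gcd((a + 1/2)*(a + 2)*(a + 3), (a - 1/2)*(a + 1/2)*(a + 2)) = a^2 + 5*a/2 + 1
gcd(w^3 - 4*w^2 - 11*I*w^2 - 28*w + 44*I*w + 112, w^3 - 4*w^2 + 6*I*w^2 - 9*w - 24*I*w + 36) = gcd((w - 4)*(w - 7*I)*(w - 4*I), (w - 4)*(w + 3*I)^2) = w - 4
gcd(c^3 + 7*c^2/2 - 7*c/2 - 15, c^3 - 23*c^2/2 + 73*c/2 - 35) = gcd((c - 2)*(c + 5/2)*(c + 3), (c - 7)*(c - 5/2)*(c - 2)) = c - 2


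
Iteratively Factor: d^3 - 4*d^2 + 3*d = (d - 3)*(d^2 - d) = d*(d - 3)*(d - 1)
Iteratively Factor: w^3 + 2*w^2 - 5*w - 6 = (w + 1)*(w^2 + w - 6) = (w - 2)*(w + 1)*(w + 3)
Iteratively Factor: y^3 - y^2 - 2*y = (y)*(y^2 - y - 2) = y*(y - 2)*(y + 1)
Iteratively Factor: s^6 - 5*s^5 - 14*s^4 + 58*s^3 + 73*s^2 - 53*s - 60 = (s - 1)*(s^5 - 4*s^4 - 18*s^3 + 40*s^2 + 113*s + 60) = (s - 1)*(s + 1)*(s^4 - 5*s^3 - 13*s^2 + 53*s + 60) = (s - 5)*(s - 1)*(s + 1)*(s^3 - 13*s - 12) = (s - 5)*(s - 1)*(s + 1)^2*(s^2 - s - 12) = (s - 5)*(s - 1)*(s + 1)^2*(s + 3)*(s - 4)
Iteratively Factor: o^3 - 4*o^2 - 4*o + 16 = (o - 2)*(o^2 - 2*o - 8) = (o - 4)*(o - 2)*(o + 2)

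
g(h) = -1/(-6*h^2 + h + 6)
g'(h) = -(12*h - 1)/(-6*h^2 + h + 6)^2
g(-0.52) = -0.26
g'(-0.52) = 0.49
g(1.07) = -4.99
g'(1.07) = -294.23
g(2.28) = 0.04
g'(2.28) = -0.05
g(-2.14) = 0.04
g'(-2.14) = 0.05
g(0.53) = -0.21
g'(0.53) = -0.23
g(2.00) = 0.06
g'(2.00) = -0.09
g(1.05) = -2.30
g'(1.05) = -61.30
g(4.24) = 0.01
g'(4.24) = -0.01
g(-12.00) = 0.00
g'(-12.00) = 0.00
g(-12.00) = 0.00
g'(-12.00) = 0.00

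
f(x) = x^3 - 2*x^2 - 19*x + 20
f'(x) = 3*x^2 - 4*x - 19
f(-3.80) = 8.45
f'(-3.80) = 39.52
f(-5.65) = -116.86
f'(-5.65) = 99.37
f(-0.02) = 20.38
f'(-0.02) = -18.92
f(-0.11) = 22.06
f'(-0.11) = -18.52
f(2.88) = -27.42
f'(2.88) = -5.64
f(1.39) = -7.59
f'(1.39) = -18.76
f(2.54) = -24.78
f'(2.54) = -9.81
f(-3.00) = 32.00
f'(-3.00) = 20.00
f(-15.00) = -3520.00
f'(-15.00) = 716.00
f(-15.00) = -3520.00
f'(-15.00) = 716.00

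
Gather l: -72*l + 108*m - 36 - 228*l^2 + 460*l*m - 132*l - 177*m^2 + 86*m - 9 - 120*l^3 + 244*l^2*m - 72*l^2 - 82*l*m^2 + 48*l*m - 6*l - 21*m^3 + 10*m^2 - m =-120*l^3 + l^2*(244*m - 300) + l*(-82*m^2 + 508*m - 210) - 21*m^3 - 167*m^2 + 193*m - 45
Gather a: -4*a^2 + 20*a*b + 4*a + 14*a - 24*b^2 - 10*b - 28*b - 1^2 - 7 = -4*a^2 + a*(20*b + 18) - 24*b^2 - 38*b - 8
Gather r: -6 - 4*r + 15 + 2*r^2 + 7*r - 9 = 2*r^2 + 3*r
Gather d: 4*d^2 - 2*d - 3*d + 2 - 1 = 4*d^2 - 5*d + 1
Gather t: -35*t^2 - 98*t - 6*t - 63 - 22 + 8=-35*t^2 - 104*t - 77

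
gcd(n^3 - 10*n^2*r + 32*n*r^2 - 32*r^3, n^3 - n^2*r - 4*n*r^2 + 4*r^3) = -n + 2*r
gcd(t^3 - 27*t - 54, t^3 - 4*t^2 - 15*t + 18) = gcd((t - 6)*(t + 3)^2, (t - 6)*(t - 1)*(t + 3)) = t^2 - 3*t - 18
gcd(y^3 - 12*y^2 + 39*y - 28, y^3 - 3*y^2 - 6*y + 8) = y^2 - 5*y + 4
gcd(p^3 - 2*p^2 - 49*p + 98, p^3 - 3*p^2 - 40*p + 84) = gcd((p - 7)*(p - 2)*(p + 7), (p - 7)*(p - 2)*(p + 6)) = p^2 - 9*p + 14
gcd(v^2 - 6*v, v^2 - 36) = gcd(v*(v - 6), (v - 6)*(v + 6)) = v - 6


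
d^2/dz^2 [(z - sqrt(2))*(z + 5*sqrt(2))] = 2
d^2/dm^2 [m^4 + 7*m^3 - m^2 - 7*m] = 12*m^2 + 42*m - 2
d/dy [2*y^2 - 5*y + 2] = 4*y - 5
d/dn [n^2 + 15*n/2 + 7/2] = 2*n + 15/2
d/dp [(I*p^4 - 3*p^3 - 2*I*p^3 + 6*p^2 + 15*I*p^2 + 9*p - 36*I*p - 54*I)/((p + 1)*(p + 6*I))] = 2*I*p + 3 - 3*I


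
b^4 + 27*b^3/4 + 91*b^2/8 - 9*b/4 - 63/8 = (b - 3/4)*(b + 1)*(b + 3)*(b + 7/2)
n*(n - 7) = n^2 - 7*n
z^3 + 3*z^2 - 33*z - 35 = (z - 5)*(z + 1)*(z + 7)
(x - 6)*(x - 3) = x^2 - 9*x + 18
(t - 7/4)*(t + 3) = t^2 + 5*t/4 - 21/4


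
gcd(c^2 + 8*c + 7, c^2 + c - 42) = c + 7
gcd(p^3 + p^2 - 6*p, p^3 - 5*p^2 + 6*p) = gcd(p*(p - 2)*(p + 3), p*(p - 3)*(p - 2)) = p^2 - 2*p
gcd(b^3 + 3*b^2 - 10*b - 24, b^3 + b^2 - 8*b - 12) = b^2 - b - 6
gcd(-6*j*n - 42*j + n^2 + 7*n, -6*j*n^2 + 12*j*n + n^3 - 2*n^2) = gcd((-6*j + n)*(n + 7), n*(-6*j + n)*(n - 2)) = 6*j - n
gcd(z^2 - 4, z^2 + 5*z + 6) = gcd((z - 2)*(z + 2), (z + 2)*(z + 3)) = z + 2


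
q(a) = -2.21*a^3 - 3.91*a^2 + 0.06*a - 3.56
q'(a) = -6.63*a^2 - 7.82*a + 0.06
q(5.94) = -604.34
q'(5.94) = -280.32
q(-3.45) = 40.44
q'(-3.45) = -51.87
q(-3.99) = 74.33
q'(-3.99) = -74.29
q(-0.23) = -3.75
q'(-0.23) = 1.51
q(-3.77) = 59.06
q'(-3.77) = -64.69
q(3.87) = -189.98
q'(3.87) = -129.50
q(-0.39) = -4.05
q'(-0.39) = 2.10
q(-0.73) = -4.83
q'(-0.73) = 2.24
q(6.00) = -621.32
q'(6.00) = -285.54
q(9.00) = -1930.82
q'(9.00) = -607.35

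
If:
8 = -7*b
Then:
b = -8/7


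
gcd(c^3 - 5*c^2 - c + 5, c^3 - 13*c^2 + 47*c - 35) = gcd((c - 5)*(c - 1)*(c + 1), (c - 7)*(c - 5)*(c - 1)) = c^2 - 6*c + 5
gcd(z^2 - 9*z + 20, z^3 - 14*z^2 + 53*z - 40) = z - 5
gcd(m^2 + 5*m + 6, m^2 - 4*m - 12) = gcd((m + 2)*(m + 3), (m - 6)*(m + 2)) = m + 2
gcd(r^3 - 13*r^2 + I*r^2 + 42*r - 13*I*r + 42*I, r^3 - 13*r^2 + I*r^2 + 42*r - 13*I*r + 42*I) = r^3 + r^2*(-13 + I) + r*(42 - 13*I) + 42*I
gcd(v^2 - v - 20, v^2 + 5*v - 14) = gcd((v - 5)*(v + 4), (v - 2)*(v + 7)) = 1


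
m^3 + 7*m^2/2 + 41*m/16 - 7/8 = (m - 1/4)*(m + 7/4)*(m + 2)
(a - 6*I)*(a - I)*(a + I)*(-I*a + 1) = -I*a^4 - 5*a^3 - 7*I*a^2 - 5*a - 6*I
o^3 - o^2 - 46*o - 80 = (o - 8)*(o + 2)*(o + 5)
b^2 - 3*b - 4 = (b - 4)*(b + 1)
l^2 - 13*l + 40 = (l - 8)*(l - 5)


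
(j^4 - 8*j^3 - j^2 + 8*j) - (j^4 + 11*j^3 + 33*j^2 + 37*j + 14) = -19*j^3 - 34*j^2 - 29*j - 14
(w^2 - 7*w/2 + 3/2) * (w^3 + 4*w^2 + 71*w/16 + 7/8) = w^5 + w^4/2 - 129*w^3/16 - 277*w^2/32 + 115*w/32 + 21/16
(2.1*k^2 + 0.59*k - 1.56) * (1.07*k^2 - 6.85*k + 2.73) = 2.247*k^4 - 13.7537*k^3 + 0.0223000000000013*k^2 + 12.2967*k - 4.2588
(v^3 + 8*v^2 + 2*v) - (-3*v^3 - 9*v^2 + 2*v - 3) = 4*v^3 + 17*v^2 + 3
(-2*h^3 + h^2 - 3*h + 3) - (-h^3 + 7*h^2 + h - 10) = -h^3 - 6*h^2 - 4*h + 13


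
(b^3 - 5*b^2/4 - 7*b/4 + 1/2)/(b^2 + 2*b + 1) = (4*b^2 - 9*b + 2)/(4*(b + 1))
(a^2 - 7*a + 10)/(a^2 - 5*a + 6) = (a - 5)/(a - 3)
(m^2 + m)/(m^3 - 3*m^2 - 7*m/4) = 4*(m + 1)/(4*m^2 - 12*m - 7)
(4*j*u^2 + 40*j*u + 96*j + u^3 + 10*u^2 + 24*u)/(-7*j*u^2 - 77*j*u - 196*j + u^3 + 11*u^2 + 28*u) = (4*j*u + 24*j + u^2 + 6*u)/(-7*j*u - 49*j + u^2 + 7*u)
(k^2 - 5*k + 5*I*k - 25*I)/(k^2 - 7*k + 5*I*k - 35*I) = (k - 5)/(k - 7)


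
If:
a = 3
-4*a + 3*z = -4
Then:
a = 3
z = 8/3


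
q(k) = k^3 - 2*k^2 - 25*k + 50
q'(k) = 3*k^2 - 4*k - 25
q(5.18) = 5.83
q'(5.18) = 34.78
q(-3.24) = 75.99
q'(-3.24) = 19.45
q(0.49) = 37.39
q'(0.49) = -26.24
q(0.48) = 37.65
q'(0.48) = -26.23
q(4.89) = -3.14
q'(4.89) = 27.18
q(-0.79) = 68.01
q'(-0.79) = -19.97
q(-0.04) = 51.00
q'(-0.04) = -24.84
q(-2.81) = 82.27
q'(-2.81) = 9.93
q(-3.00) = 80.00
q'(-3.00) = 14.00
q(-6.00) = -88.00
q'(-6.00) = 107.00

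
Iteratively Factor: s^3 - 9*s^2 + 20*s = (s - 5)*(s^2 - 4*s) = s*(s - 5)*(s - 4)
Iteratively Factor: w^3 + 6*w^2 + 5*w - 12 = (w - 1)*(w^2 + 7*w + 12) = (w - 1)*(w + 3)*(w + 4)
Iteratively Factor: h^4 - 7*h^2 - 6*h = (h + 2)*(h^3 - 2*h^2 - 3*h) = (h + 1)*(h + 2)*(h^2 - 3*h) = (h - 3)*(h + 1)*(h + 2)*(h)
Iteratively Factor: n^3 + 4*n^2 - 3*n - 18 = (n + 3)*(n^2 + n - 6) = (n + 3)^2*(n - 2)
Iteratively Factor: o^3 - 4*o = (o + 2)*(o^2 - 2*o) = o*(o + 2)*(o - 2)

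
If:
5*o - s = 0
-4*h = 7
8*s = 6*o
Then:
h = -7/4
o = 0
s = 0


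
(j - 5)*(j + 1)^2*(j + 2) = j^4 - j^3 - 15*j^2 - 23*j - 10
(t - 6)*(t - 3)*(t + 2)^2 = t^4 - 5*t^3 - 14*t^2 + 36*t + 72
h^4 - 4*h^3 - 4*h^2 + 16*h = h*(h - 4)*(h - 2)*(h + 2)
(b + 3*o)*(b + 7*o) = b^2 + 10*b*o + 21*o^2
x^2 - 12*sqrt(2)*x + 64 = (x - 8*sqrt(2))*(x - 4*sqrt(2))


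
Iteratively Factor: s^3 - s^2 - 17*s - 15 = (s + 3)*(s^2 - 4*s - 5) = (s - 5)*(s + 3)*(s + 1)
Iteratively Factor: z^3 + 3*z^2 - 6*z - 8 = (z + 1)*(z^2 + 2*z - 8) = (z - 2)*(z + 1)*(z + 4)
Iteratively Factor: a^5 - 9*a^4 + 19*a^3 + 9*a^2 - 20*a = (a - 5)*(a^4 - 4*a^3 - a^2 + 4*a) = (a - 5)*(a - 1)*(a^3 - 3*a^2 - 4*a) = (a - 5)*(a - 1)*(a + 1)*(a^2 - 4*a) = a*(a - 5)*(a - 1)*(a + 1)*(a - 4)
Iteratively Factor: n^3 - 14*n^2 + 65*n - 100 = (n - 5)*(n^2 - 9*n + 20) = (n - 5)^2*(n - 4)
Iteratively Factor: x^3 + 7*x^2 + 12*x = (x)*(x^2 + 7*x + 12) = x*(x + 3)*(x + 4)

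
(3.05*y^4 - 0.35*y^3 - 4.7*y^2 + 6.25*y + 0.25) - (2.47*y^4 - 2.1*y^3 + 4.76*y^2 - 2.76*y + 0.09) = 0.58*y^4 + 1.75*y^3 - 9.46*y^2 + 9.01*y + 0.16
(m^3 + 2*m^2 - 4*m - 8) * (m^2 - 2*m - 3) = m^5 - 11*m^3 - 6*m^2 + 28*m + 24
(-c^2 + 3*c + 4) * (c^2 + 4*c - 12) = -c^4 - c^3 + 28*c^2 - 20*c - 48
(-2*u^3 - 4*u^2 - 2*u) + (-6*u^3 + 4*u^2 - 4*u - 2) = -8*u^3 - 6*u - 2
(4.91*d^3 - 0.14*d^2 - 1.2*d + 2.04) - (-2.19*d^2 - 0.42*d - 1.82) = 4.91*d^3 + 2.05*d^2 - 0.78*d + 3.86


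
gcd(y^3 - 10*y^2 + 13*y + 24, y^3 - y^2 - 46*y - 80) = y - 8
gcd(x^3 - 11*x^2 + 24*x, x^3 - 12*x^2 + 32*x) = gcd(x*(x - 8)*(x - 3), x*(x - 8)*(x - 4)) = x^2 - 8*x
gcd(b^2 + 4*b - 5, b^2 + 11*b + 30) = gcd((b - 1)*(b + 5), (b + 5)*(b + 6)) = b + 5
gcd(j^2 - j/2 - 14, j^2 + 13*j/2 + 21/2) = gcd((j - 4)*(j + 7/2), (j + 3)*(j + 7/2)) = j + 7/2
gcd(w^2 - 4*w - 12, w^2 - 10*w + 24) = w - 6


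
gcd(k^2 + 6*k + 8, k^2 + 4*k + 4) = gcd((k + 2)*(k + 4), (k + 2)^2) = k + 2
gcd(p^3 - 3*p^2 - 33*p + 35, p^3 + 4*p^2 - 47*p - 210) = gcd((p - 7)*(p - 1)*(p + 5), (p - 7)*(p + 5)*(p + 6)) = p^2 - 2*p - 35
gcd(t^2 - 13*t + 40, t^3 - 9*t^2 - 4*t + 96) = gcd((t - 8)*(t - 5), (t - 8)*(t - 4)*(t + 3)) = t - 8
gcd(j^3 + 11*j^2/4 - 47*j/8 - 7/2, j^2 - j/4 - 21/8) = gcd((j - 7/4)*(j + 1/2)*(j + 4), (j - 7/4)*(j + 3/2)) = j - 7/4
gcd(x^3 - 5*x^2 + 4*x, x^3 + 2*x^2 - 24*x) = x^2 - 4*x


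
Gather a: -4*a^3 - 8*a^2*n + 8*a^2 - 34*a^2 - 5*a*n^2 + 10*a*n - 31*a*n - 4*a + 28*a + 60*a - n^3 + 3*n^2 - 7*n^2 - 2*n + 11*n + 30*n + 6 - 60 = -4*a^3 + a^2*(-8*n - 26) + a*(-5*n^2 - 21*n + 84) - n^3 - 4*n^2 + 39*n - 54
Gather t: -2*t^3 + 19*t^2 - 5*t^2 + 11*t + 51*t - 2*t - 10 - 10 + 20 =-2*t^3 + 14*t^2 + 60*t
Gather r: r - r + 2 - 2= 0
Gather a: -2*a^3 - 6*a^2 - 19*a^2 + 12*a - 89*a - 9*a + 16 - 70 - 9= -2*a^3 - 25*a^2 - 86*a - 63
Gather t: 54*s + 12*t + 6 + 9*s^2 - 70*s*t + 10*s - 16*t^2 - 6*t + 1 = 9*s^2 + 64*s - 16*t^2 + t*(6 - 70*s) + 7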